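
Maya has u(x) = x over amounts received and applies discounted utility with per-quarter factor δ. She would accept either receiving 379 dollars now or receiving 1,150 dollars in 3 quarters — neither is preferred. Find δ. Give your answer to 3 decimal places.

δ ≈ 0.691

Equating discounted utilities: u(379) = δ^3·u(1150) ⇒ δ^3 = u(379)/u(1150).
With u(x) = x: δ^3 = 379/1150 = 0.32957.
So δ = 0.32957^(1/3) ≈ 0.691.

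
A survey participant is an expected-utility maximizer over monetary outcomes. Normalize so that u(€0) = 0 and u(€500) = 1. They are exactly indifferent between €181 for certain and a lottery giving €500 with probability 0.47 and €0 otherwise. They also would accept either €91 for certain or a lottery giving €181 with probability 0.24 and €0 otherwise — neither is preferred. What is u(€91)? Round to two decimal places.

First, u(€181) = 0.47·u(€500) + 0.53·u(€0) = 0.47.
Chaining: u(€91) = 0.24·0.47 + 0.76·0.00 = 0.1128.

0.11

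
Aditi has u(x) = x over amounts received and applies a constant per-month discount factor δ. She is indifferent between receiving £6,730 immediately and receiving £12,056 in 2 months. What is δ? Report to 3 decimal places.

The payoff in 2 months is discounted by δ^2, so u(6730) = δ^2·u(12056) and δ^2 = u(6730)/u(12056).
With u(x) = x: δ^2 = 6730/12056 = 0.55823.
Hence δ = (0.55823)^(1/2) = 0.74715.

δ ≈ 0.747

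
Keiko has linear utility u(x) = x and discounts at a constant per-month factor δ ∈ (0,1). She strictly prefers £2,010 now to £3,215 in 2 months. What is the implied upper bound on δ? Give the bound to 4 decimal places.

δ < 0.7907

Comparing present values: 2010 > δ^2·3215.
So δ^2 < 2010/3215 = 0.62519; taking the square root of both positive sides preserves the inequality.
δ < (2010/3215)^(1/2) ≈ 0.7907.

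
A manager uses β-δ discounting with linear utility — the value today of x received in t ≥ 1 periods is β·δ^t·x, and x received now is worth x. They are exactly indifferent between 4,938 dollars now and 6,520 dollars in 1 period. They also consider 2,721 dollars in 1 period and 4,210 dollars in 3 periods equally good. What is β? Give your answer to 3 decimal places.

β ≈ 0.942

The second indifference involves only future payoffs, so β cancels: β·δ^1·2721 = β·δ^3·4210, giving δ^2 = 2721/4210 = 0.64632, so δ = 0.80394.
Substituting δ into 4938 = β·δ·6520: β = 4938/(5241.684) ≈ 0.942.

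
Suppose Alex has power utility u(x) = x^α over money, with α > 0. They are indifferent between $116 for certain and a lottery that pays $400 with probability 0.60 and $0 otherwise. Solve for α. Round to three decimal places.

α ≈ 0.413

EU(lottery) = 0.60·400^α + 0.40·0 = 0.60·400^α.
Indifference: 116^α = 0.60·400^α, so (116/400)^α = 0.60.
α = ln(0.60) / ln(116/400) = -0.510826/-1.237874 ≈ 0.413.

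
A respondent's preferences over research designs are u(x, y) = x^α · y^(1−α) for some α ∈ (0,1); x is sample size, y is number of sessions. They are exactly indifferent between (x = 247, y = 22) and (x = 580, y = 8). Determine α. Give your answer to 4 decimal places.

Indifference: 247^α · 22^(1−α) = 580^α · 8^(1−α).
(247/580)^α = (8/22)^(1−α); take logs: α·ln(247/580) = (1−α)·ln(8/22), i.e. α·-0.8536398 = (1−α)·-1.0116009.
With A = -0.8536398 and B = -1.0116009: α·A = (1−α)·B, so α = B/(A+B) = -1.0116009/-1.8652407 ≈ 0.5423.

α ≈ 0.5423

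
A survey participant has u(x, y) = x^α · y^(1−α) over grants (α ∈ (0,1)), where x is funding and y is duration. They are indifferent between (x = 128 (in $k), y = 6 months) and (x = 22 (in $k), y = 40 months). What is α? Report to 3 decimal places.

Set the two utilities equal: 128^α·6^(1−α) = 22^α·40^(1−α).
Taking logs: α·ln 128 + (1−α)·ln 6 = α·ln 22 + (1−α)·ln 40, i.e. α·1.760988 = (1−α)·1.897120.
With A = 1.760988 and B = 1.897120: α·A = (1−α)·B, so α = B/(A+B) = 1.897120/3.658108 ≈ 0.519.

α ≈ 0.519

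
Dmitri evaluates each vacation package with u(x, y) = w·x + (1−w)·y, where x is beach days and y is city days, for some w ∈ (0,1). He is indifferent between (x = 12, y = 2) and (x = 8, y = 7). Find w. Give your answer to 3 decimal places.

u(12,2) = u(8,7) means w·12 + (1−w)·2 = w·8 + (1−w)·7.
Rearranging, 4·w − 5·(1−w) = 0.
So w/(1−w) = 5/4 = 1.2500, giving w = 5/(4+5) = 0.556.

w = 0.556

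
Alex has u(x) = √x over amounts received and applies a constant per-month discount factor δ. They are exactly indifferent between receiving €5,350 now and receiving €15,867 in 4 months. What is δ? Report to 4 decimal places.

Equating discounted utilities: u(5350) = δ^4·u(15867) ⇒ δ^4 = u(5350)/u(15867).
With u(x) = √x: δ^4 = √5350/√15867 = √(5350/15867) = 0.58067.
Hence δ = (0.58067)^(1/4) = 0.872936.

δ ≈ 0.8729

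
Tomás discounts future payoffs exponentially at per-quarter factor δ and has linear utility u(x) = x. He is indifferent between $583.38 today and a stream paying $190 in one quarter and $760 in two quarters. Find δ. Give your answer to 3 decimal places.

Equating present values: 583.38 = 190δ + 760δ².
Rearranged: 760δ² + 190δ − 583.38 = 0.
δ = (−190 + √(190² + 4·760·583.38)) / (2·760) = (−190 + √1809575.20) / 1520 ≈ 0.760.

δ ≈ 0.760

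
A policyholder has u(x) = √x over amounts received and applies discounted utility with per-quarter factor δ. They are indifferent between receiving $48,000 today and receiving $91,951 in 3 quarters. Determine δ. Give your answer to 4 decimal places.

δ ≈ 0.8973

The payoff in 3 quarters is discounted by δ^3, so u(48000) = δ^3·u(91951) and δ^3 = u(48000)/u(91951).
With u(x) = √x: δ^3 = √48000/√91951 = √(48000/91951) = 0.72251.
So δ = 0.72251^(1/3) ≈ 0.8973.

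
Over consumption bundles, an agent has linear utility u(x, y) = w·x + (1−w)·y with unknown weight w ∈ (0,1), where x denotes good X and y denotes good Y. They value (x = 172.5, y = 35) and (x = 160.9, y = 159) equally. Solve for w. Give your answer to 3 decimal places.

Equating utilities: w·172.5 + (1−w)·35 = w·160.9 + (1−w)·159.
w·(172.5−160.9) = (1−w)·(159−35), i.e. w·11.6 = (1−w)·124.
Hence w = 124/(11.6+124) = 124/135.6 = 0.914.

w = 0.914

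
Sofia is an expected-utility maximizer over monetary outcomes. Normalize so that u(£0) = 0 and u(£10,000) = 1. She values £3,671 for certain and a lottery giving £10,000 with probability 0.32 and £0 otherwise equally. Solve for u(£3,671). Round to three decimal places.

The indifference gives u(£3,671) = 0.32·u(£10,000) + 0.68·u(£0) = 0.32·1 + 0.68·0 = 0.32.

0.320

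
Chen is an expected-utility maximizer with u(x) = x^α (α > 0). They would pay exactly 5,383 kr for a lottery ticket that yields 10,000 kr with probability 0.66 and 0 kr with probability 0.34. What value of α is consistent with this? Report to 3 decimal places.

α ≈ 0.671

EU(lottery) = 0.66·10000^α + 0.34·0 = 0.66·10000^α.
Setting u(5383) equal to that: 5383^α = 0.66·10000^α ⇒ (5383/10000)^α = 0.66.
α = ln(0.66) / ln(5383/10000) = -0.415515/-0.619339 ≈ 0.671.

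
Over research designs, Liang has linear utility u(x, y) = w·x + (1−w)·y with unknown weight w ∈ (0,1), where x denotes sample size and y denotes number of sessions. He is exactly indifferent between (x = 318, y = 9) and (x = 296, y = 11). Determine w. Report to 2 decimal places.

Indifference: w·318 + (1−w)·9 = w·296 + (1−w)·11.
Rearranging, 22·w − 2·(1−w) = 0.
The marginal rate of substitution is 2/22, so w = 2/(22+2) = 0.08.

w = 0.08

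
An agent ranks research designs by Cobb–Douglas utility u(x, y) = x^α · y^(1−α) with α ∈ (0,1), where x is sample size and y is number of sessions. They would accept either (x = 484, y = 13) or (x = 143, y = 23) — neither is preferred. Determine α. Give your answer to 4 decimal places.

Set the two utilities equal: 484^α·13^(1−α) = 143^α·23^(1−α).
(484/143)^α = (23/13)^(1−α); take logs: α·ln(484/143) = (1−α)·ln(23/13), i.e. α·1.2192403 = (1−α)·0.5705449.
Thus α·(1.7897852) = 0.5705449, so α = 0.5705449/1.7897852 ≈ 0.3188.

α ≈ 0.3188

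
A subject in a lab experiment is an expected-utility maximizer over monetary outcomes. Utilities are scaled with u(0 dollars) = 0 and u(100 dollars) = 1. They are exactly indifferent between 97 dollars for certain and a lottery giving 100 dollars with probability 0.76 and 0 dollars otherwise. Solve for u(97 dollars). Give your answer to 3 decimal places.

0.760

The indifference gives u(97 dollars) = 0.76·u(100 dollars) + 0.24·u(0 dollars) = 0.76·1 + 0.24·0 = 0.76.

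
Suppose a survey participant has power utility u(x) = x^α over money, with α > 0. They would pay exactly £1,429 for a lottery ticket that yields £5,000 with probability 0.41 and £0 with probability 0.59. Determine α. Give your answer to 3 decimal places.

α ≈ 0.712

Since u(0) = 0, the lottery's EU is 0.41·5000^α.
Indifference: 1429^α = 0.41·5000^α, so (1429/5000)^α = 0.41.
Take logs: α = ln 0.41 / ln(1429/5000) ≈ 0.71188.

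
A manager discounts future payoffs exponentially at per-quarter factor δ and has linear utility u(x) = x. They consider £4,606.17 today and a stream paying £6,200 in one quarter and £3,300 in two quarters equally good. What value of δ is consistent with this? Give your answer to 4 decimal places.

The stream is worth 6200δ + 3300δ² today, so 6200δ + 3300δ² = 4606.17.
Rearranged: 3300δ² + 6200δ − 4606.17 = 0.
δ = (−6200 + √(6200² + 4·3300·4606.17)) / (2·3300) = (−6200 + √99241444.00) / 6600 ≈ 0.5700.

δ ≈ 0.5700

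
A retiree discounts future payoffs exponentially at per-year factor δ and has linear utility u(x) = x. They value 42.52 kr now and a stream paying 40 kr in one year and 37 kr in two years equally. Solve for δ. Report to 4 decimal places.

δ ≈ 0.6600

The stream is worth 40δ + 37δ² today, so 40δ + 37δ² = 42.52.
Rearranged: 37δ² + 40δ − 42.52 = 0.
δ = (−40 + √(40² + 4·37·42.52)) / (2·37) = (−40 + √7892.96) / 74 ≈ 0.6600.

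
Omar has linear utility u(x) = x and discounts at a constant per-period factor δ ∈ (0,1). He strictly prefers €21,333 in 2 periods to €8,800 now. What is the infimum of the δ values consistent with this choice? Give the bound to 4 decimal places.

δ > 0.6423

The preference means 8800 < δ^2·21333.
Hence δ^2 > 8800/21333 = 0.41251, and x ↦ x^(1/2) is increasing on (0,∞).
δ > (8800/21333)^(1/2) ≈ 0.6423.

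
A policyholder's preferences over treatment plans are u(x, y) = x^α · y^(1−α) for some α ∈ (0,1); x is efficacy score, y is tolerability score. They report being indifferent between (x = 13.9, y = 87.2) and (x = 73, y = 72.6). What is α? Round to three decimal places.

α ≈ 0.099

Set the two utilities equal: 13.9^α·87.2^(1−α) = 73^α·72.6^(1−α).
Rearrange to (13.9/73)^α = (72.6/87.2)^(1−α) and take logs: α·-1.658571 = (1−α)·-0.183239.
Thus α·(-1.841810) = -0.183239, so α = -0.183239/-1.841810 ≈ 0.099.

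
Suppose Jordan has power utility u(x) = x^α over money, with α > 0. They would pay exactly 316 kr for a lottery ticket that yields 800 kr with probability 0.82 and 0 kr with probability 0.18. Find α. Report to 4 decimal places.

α ≈ 0.2136

EU(lottery) = 0.82·800^α + 0.18·0 = 0.82·800^α.
Indifference: 316^α = 0.82·800^α, so (316/800)^α = 0.82.
Take logs: α = ln 0.82 / ln(316/800) ≈ 0.213648.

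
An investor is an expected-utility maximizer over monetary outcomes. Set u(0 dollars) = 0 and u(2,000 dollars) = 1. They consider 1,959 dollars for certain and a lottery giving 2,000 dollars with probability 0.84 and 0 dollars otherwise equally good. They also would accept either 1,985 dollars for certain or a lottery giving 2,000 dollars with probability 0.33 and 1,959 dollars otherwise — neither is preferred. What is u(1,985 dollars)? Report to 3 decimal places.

0.893

The first gamble pins u(1,959 dollars): it must equal 0.84·1 + 0.16·0 = 0.84.
The second indifference gives u(1,985 dollars) = 0.33·u(2,000 dollars) + 0.67·u(1,959 dollars) = 0.33·1.00 + 0.67·0.84 = 0.8928.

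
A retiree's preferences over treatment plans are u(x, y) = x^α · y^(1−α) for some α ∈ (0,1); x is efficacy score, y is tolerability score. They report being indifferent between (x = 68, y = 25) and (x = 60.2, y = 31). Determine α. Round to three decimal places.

The Cobb–Douglas utilities coincide, so 68^α·25^(1−α) = 60.2^α·31^(1−α).
(68/60.2)^α = (31/25)^(1−α); take logs: α·ln(68/60.2) = (1−α)·ln(31/25), i.e. α·0.121835 = (1−α)·0.215111.
Thus α·(0.336946) = 0.215111, so α = 0.215111/0.336946 ≈ 0.638.

α ≈ 0.638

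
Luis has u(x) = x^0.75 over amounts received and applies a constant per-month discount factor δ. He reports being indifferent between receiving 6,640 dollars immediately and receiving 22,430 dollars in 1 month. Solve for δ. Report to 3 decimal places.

Indifference means u(6640) = δ · u(22430), so δ = u(6640)/u(22430).
With u(x) = x^0.75: δ = 6640^0.75/22430^0.75 = (6640/22430)^0.75 = 0.40133.

δ ≈ 0.401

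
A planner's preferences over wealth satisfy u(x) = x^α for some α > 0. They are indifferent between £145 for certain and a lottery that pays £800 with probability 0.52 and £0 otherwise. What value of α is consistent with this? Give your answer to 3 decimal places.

α ≈ 0.383

Since u(0) = 0, the lottery's EU is 0.52·800^α.
Equating: 145^α = 0.52·800^α, i.e. 0.1812^α = 0.52.
Take logs: α = ln 0.52 / ln(145/800) ≈ 0.38289.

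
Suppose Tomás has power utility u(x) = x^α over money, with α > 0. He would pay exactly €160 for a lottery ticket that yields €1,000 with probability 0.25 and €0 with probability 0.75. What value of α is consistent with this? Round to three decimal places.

α ≈ 0.756

The lottery's expected utility is 0.25·u(1000) + 0.75·u(0) = 0.25·1000^α (since u(0) = 0 for α > 0).
Setting u(160) equal to that: 160^α = 0.25·1000^α ⇒ (160/1000)^α = 0.25.
Take logs: α = ln 0.25 / ln(160/1000) ≈ 0.75647.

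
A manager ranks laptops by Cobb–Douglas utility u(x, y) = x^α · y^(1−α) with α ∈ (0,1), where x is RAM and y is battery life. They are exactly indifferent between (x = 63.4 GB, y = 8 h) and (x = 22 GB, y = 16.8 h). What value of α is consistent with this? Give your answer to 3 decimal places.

α ≈ 0.412

Indifference: 63.4^α · 8^(1−α) = 22^α · 16.8^(1−α).
(63.4/22)^α = (16.8/8)^(1−α); take logs: α·ln(63.4/22) = (1−α)·ln(16.8/8), i.e. α·1.058421 = (1−α)·0.741937.
Thus α·(1.800358) = 0.741937, so α = 0.741937/1.800358 ≈ 0.412.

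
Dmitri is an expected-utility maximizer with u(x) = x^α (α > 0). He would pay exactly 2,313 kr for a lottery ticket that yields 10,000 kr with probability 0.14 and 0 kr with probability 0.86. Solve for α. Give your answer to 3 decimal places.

The lottery's expected utility is 0.14·u(10000) + 0.86·u(0) = 0.14·10000^α (since u(0) = 0 for α > 0).
Equating: 2313^α = 0.14·10000^α, i.e. 0.2313^α = 0.14.
α = ln(0.14) / ln(2313/10000) = -1.966113/-1.464040 ≈ 1.343.

α ≈ 1.343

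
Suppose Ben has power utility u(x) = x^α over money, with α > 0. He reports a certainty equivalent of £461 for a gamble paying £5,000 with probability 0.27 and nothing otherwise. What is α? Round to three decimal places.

α ≈ 0.549

The lottery's expected utility is 0.27·u(5000) + 0.73·u(0) = 0.27·5000^α (since u(0) = 0 for α > 0).
Indifference: 461^α = 0.27·5000^α, so (461/5000)^α = 0.27.
α = ln(0.27) / ln(461/5000) = -1.309333/-2.383795 ≈ 0.549.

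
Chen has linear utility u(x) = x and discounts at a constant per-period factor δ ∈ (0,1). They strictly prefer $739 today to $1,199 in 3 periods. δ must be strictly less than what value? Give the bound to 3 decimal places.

δ < 0.851

Comparing present values: 739 > δ^3·1199.
Dividing by 1199: δ^3 < 0.61635. Both sides are positive, so the cube root keeps the direction.
δ < 0.61635^(1/3) = 0.851.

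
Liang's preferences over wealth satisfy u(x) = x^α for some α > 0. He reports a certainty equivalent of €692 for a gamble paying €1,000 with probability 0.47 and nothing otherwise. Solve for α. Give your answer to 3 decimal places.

α ≈ 2.051

EU(lottery) = 0.47·1000^α + 0.53·0 = 0.47·1000^α.
Setting u(692) equal to that: 692^α = 0.47·1000^α ⇒ (692/1000)^α = 0.47.
α = ln(0.47) / ln(692/1000) = -0.755023/-0.368169 ≈ 2.051.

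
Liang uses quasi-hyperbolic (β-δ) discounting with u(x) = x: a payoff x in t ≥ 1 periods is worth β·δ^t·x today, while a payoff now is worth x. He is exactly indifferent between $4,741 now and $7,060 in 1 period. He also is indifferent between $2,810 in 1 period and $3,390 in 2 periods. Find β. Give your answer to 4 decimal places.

From the later pair, β·δ^1·2810 = β·δ^2·3390; dividing through, δ = 2810/3390 = 0.82891.
The first indifference: 4741 = β·δ·7060, so β = 4741/(δ·7060) = 4741/(0.82891·7060) ≈ 0.8101.

β ≈ 0.8101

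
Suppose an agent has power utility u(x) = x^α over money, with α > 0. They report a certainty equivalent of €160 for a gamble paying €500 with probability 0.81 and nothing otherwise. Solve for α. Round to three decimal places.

α ≈ 0.185

The lottery's expected utility is 0.81·u(500) + 0.19·u(0) = 0.81·500^α (since u(0) = 0 for α > 0).
Indifference: 160^α = 0.81·500^α, so (160/500)^α = 0.81.
Take logs: α = ln 0.81 / ln(160/500) ≈ 0.18493.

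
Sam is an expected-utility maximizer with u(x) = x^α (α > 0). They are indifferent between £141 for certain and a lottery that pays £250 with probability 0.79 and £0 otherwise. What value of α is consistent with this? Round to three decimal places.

α ≈ 0.412

Since u(0) = 0, the lottery's EU is 0.79·250^α.
Equating: 141^α = 0.79·250^α, i.e. 0.5640^α = 0.79.
Taking logs: α·ln(141/250) = ln(0.79), so α = -0.235722 / -0.572701 ≈ 0.412.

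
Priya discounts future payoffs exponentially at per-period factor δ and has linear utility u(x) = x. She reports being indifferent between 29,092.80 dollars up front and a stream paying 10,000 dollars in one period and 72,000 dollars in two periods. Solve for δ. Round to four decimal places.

δ ≈ 0.5700

The stream is worth 10000δ + 72000δ² today, so 10000δ + 72000δ² = 29092.80.
That is, 72000δ² + 10000δ − 29092.80 = 0, a quadratic in δ.
δ = (−10000 + √(10000² + 4·72000·29092.80)) / (2·72000) = (−10000 + √8478726400.00) / 144000 ≈ 0.5700.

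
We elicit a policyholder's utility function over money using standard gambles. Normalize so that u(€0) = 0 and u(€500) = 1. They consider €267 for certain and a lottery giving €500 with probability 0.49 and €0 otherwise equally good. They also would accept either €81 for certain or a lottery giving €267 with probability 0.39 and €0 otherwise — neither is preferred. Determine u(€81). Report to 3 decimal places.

The first gamble pins u(€267): it must equal 0.49·1 + 0.51·0 = 0.49.
Then u(€81) = 0.39·u(€267) + 0.61·u(€0) = 0.39·0.49 + 0.61·0.00 = 0.1911.

0.191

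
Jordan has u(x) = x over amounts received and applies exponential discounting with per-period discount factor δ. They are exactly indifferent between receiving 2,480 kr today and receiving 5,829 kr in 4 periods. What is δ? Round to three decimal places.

Equating discounted utilities: u(2480) = δ^4·u(5829) ⇒ δ^4 = u(2480)/u(5829).
With u(x) = x: δ^4 = 2480/5829 = 0.42546.
Taking the 4th root: δ = 0.42546^(1/4) ≈ 0.808.

δ ≈ 0.808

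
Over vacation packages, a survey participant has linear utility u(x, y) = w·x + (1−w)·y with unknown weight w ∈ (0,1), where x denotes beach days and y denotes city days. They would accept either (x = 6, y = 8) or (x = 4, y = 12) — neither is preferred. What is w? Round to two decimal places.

w = 0.67

Equating utilities: w·6 + (1−w)·8 = w·4 + (1−w)·12.
Rearranging, 2·w − 4·(1−w) = 0.
The marginal rate of substitution is 4/2, so w = 4/(2+4) = 0.67.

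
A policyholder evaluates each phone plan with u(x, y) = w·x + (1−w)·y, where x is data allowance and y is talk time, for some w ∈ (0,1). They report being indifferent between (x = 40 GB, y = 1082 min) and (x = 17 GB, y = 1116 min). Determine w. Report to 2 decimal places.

u(40,1082) = u(17,1116) means w·40 + (1−w)·1082 = w·17 + (1−w)·1116.
Rearranging, 23·w − 34·(1−w) = 0.
The marginal rate of substitution is 34/23, so w = 34/(23+34) = 0.60.

w = 0.60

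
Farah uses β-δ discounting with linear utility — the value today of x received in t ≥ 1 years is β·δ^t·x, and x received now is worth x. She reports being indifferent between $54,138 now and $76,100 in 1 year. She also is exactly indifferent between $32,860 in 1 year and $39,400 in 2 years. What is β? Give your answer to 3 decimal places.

The second indifference involves only future payoffs, so β cancels: β·δ^1·32860 = β·δ^2·39400, giving δ = 32860/39400 = 0.83401.
Substituting δ into 54138 = β·δ·76100: β = 54138/(63468.173) ≈ 0.853.

β ≈ 0.853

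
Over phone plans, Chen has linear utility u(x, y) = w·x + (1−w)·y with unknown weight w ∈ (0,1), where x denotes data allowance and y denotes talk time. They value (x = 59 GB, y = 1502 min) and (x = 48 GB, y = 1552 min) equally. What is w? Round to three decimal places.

w = 0.820

Equating utilities: w·59 + (1−w)·1502 = w·48 + (1−w)·1552.
w·(59−48) = (1−w)·(1552−1502), i.e. w·11 = (1−w)·50.
So w/(1−w) = 50/11 = 4.5455, giving w = 50/(11+50) = 0.820.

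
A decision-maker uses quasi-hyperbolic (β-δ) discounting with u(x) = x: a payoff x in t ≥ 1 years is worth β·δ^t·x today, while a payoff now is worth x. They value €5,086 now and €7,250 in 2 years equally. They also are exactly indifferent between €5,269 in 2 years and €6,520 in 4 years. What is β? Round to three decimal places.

From the later pair, β·δ^2·5269 = β·δ^4·6520; dividing through, δ^2 = 5269/6520 = 0.80813, so δ = 0.89896.
Now use the now-vs-future pair: 5086 = β·δ^2·7250 gives β = 5086/(0.80813·7250) ≈ 0.868.

β ≈ 0.868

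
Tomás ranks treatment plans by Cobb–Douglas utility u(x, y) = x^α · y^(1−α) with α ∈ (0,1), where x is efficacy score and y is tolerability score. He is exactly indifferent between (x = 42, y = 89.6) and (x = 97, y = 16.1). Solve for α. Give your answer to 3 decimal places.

α ≈ 0.672

Indifference: 42^α · 89.6^(1−α) = 97^α · 16.1^(1−α).
Rearrange to (42/97)^α = (16.1/89.6)^(1−α) and take logs: α·-0.837041 = (1−α)·-1.716536.
So α/(1−α) = (-1.716536)/(-0.837041) = 2.050719, and α = 2.050719/3.050719 ≈ 0.672.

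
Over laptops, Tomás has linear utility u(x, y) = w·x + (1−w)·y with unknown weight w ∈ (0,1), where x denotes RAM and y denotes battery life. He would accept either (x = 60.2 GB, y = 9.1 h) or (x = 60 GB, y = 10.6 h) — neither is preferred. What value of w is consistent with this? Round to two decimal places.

w = 0.88

Indifference: w·60.2 + (1−w)·9.1 = w·60 + (1−w)·10.6.
w·(60.2−60) = (1−w)·(10.6−9.1), i.e. w·0.2 = (1−w)·1.5.
The marginal rate of substitution is 1.5/0.2, so w = 1.5/(0.2+1.5) = 0.88.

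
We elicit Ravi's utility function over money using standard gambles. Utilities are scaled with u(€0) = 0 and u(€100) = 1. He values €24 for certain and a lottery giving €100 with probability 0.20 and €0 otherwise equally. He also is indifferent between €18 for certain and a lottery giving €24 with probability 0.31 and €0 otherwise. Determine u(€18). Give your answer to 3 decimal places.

0.062

First, u(€24) = 0.20·u(€100) + 0.80·u(€0) = 0.20.
Then u(€18) = 0.31·u(€24) + 0.69·u(€0) = 0.31·0.20 + 0.69·0.00 = 0.0620.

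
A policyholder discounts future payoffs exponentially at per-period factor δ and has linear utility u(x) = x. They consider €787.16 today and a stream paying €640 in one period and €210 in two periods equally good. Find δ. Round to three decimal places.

The stream is worth 640δ + 210δ² today, so 640δ + 210δ² = 787.16.
That is, 210δ² + 640δ − 787.16 = 0, a quadratic in δ.
δ = (−640 + √(640² + 4·210·787.16)) / (2·210) = (−640 + √1070814.40) / 420 ≈ 0.940.

δ ≈ 0.940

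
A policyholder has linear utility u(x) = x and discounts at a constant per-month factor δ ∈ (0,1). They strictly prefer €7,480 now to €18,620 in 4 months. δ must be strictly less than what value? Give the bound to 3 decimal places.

δ < 0.796

Comparing present values: 7480 > δ^4·18620.
So δ^4 < 7480/18620 = 0.40172; taking the 4th root of both positive sides preserves the inequality.
δ < 0.40172^(1/4) = 0.796.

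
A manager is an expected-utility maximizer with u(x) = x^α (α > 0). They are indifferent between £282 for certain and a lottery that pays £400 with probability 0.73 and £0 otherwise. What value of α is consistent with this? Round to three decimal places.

α ≈ 0.900

Since u(0) = 0, the lottery's EU is 0.73·400^α.
Setting u(282) equal to that: 282^α = 0.73·400^α ⇒ (282/400)^α = 0.73.
Taking logs: α·ln(282/400) = ln(0.73), so α = -0.314711 / -0.349557 ≈ 0.900.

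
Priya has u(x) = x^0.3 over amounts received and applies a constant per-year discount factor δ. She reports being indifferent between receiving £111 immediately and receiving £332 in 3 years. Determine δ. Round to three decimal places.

δ ≈ 0.896

Indifference means u(111) = δ^3 · u(332), so δ^3 = u(111)/u(332).
With u(x) = x^0.3: δ^3 = 111^0.3/332^0.3 = (111/332)^0.3 = 0.71987.
Taking the cube root: δ = 0.71987^(1/3) ≈ 0.896.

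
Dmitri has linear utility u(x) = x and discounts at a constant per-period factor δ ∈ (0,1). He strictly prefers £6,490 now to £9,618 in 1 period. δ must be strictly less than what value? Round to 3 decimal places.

δ < 0.675

The preference means 6490 > δ·9618.
So δ < 6490/9618 = 0.67478.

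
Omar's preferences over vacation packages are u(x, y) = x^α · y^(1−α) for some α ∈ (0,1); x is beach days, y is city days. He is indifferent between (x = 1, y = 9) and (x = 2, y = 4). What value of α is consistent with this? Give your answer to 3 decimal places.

Indifference: 1^α · 9^(1−α) = 2^α · 4^(1−α).
Taking logs: α·ln 1 + (1−α)·ln 9 = α·ln 2 + (1−α)·ln 4, i.e. α·-0.693147 = (1−α)·-0.810930.
So α/(1−α) = (-0.810930)/(-0.693147) = 1.169925, and α = 1.169925/2.169925 ≈ 0.539.

α ≈ 0.539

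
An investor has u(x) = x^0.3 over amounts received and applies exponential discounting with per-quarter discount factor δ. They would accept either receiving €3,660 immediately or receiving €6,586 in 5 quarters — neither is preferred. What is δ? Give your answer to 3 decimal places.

Equating discounted utilities: u(3660) = δ^5·u(6586) ⇒ δ^5 = u(3660)/u(6586).
With u(x) = x^0.3: δ^5 = 3660^0.3/6586^0.3 = (3660/6586)^0.3 = 0.83841.
Hence δ = (0.83841)^(1/5) = 0.96537.

δ ≈ 0.965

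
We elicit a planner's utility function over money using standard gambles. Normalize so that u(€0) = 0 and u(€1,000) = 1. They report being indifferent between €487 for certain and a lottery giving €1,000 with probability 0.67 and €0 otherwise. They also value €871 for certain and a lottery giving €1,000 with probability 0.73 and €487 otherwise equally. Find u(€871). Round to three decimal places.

The first gamble pins u(€487): it must equal 0.67·1 + 0.33·0 = 0.67.
Chaining: u(€871) = 0.73·1.00 + 0.27·0.67 = 0.9109.

0.911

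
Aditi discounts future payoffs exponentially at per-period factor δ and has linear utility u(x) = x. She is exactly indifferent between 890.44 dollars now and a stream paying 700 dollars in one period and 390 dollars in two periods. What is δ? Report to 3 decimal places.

Present value of the stream is 700·δ + 390·δ². Indifference gives 700δ + 390δ² = 890.44.
That is, 390δ² + 700δ − 890.44 = 0, a quadratic in δ.
By the quadratic formula (taking the positive root), δ = (−700 + √1879086.40) / 780 ≈ 0.860.

δ ≈ 0.860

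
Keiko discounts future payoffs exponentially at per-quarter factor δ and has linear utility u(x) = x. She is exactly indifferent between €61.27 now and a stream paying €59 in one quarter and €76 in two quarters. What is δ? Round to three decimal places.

δ ≈ 0.590

The stream is worth 59δ + 76δ² today, so 59δ + 76δ² = 61.27.
Rearranged: 76δ² + 59δ − 61.27 = 0.
By the quadratic formula (taking the positive root), δ = (−59 + √22107.08) / 152 ≈ 0.590.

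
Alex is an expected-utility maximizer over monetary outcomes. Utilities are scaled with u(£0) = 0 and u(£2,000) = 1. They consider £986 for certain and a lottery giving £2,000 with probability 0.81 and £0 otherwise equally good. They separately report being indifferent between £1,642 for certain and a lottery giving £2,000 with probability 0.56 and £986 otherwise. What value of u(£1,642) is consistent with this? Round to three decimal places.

The first gamble pins u(£986): it must equal 0.81·1 + 0.19·0 = 0.81.
Then u(£1,642) = 0.56·u(£2,000) + 0.44·u(£986) = 0.56·1.00 + 0.44·0.81 = 0.9164.

0.916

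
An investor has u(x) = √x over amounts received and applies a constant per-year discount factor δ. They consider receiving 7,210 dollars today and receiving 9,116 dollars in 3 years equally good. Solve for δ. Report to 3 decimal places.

δ ≈ 0.962

The payoff in 3 years is discounted by δ^3, so u(7210) = δ^3·u(9116) and δ^3 = u(7210)/u(9116).
With u(x) = √x: δ^3 = √7210/√9116 = √(7210/9116) = 0.88934.
Taking the cube root: δ = 0.88934^(1/3) ≈ 0.962.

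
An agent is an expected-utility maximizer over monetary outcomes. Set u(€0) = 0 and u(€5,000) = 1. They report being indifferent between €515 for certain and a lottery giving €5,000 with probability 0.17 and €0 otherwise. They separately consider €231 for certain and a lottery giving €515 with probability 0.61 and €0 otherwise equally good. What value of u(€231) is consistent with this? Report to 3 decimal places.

First, u(€515) = 0.17·u(€5,000) + 0.83·u(€0) = 0.17.
The second indifference gives u(€231) = 0.61·u(€515) + 0.39·u(€0) = 0.61·0.17 + 0.39·0.00 = 0.1037.

0.104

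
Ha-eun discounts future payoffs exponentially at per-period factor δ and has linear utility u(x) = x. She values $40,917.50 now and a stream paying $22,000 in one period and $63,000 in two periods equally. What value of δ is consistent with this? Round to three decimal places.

Present value of the stream is 22000·δ + 63000·δ². Indifference gives 22000δ + 63000δ² = 40917.50.
That is, 63000δ² + 22000δ − 40917.50 = 0, a quadratic in δ.
δ = (−22000 + √(22000² + 4·63000·40917.50)) / (2·63000) = (−22000 + √10795210000.00) / 126000 ≈ 0.650.

δ ≈ 0.650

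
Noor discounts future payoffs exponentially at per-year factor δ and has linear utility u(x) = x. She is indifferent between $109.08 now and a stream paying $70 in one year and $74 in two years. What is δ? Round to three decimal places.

δ ≈ 0.830

The stream is worth 70δ + 74δ² today, so 70δ + 74δ² = 109.08.
That is, 74δ² + 70δ − 109.08 = 0, a quadratic in δ.
The positive root is δ = [−70 + √(70² + 4·74·109.08)] / (2·74) = (−70 + 192.841)/148 ≈ 0.830.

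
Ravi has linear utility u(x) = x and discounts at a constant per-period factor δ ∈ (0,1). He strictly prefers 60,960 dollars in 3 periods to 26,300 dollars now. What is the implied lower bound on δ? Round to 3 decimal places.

δ > 0.756

Comparing present values: 26300 < δ^3·60960.
Hence δ^3 > 26300/60960 = 0.43143, and x ↦ x^(1/3) is increasing on (0,∞).
δ > 0.43143^(1/3) = 0.756.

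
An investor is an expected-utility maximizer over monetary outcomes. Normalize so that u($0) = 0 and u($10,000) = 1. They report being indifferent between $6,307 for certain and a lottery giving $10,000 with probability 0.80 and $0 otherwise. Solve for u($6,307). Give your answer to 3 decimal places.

The indifference gives u($6,307) = 0.80·u($10,000) + 0.20·u($0) = 0.80·1 + 0.20·0 = 0.80.

0.800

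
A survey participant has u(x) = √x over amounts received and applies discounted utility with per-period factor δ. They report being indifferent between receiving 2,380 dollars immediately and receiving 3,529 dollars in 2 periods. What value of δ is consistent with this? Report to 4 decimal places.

The payoff in 2 periods is discounted by δ^2, so u(2380) = δ^2·u(3529) and δ^2 = u(2380)/u(3529).
Since u(x) = √x, δ^2 = √(2380/3529) = 0.82123.
So δ = 0.82123^(1/2) ≈ 0.9062.

δ ≈ 0.9062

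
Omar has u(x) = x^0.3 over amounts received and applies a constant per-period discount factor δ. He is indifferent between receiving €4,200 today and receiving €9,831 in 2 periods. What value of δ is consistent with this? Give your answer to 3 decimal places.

δ ≈ 0.880

The payoff in 2 periods is discounted by δ^2, so u(4200) = δ^2·u(9831) and δ^2 = u(4200)/u(9831).
With u(x) = x^0.3: δ^2 = 4200^0.3/9831^0.3 = (4200/9831)^0.3 = 0.77481.
Hence δ = (0.77481)^(1/2) = 0.88023.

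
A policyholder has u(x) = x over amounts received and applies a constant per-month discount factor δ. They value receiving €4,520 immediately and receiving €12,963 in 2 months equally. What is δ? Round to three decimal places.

The payoff in 2 months is discounted by δ^2, so u(4520) = δ^2·u(12963) and δ^2 = u(4520)/u(12963).
With u(x) = x: δ^2 = 4520/12963 = 0.34868.
Hence δ = (0.34868)^(1/2) = 0.59050.

δ ≈ 0.590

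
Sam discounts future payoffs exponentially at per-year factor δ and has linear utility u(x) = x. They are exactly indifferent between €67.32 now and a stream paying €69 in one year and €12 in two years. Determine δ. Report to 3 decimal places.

δ ≈ 0.850

Equating present values: 67.32 = 69δ + 12δ².
That is, 12δ² + 69δ − 67.32 = 0, a quadratic in δ.
δ = (−69 + √(69² + 4·12·67.32)) / (2·12) = (−69 + √7992.36) / 24 ≈ 0.850.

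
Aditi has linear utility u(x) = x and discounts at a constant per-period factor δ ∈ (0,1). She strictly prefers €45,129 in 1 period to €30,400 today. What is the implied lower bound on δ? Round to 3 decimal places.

Comparing present values: 30400 < δ·45129.
Dividing through by 45129 gives δ > 0.67362.

δ > 0.674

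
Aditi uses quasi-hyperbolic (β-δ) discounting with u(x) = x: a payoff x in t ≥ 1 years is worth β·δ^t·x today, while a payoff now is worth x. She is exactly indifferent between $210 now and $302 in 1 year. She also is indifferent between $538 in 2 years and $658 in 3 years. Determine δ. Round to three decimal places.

Both payoffs in the second observation are in the future, so β drops out: δ^2·538 = δ^3·658 ⇒ δ = 538/658 = 0.81763.

δ ≈ 0.818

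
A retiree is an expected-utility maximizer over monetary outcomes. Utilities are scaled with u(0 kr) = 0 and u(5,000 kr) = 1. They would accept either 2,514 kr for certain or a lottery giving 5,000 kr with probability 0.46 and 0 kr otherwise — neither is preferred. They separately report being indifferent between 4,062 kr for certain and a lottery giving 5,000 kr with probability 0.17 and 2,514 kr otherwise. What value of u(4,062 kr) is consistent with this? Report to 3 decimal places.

The first gamble pins u(2,514 kr): it must equal 0.46·1 + 0.54·0 = 0.46.
The second indifference gives u(4,062 kr) = 0.17·u(5,000 kr) + 0.83·u(2,514 kr) = 0.17·1.00 + 0.83·0.46 = 0.5518.

0.552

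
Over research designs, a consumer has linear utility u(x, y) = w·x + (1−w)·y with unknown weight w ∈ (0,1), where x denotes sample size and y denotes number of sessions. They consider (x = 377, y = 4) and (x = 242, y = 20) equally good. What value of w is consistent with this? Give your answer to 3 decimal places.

Equating utilities: w·377 + (1−w)·4 = w·242 + (1−w)·20.
w·(377−242) = (1−w)·(20−4), i.e. w·135 = (1−w)·16.
Hence w = 16/(135+16) = 16/151 = 0.106.

w = 0.106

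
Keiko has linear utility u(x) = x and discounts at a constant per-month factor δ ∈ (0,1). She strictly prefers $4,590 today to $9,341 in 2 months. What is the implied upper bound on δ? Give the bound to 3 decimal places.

δ < 0.701

The preference means 4590 > δ^2·9341.
So δ^2 < 4590/9341 = 0.49138; taking the square root of both positive sides preserves the inequality.
δ < 0.49138^(1/2) = 0.701.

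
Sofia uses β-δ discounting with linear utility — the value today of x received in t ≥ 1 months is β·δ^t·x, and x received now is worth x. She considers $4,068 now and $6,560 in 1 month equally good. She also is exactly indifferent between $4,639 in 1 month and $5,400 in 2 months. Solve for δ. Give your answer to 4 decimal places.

δ ≈ 0.8591

Both payoffs in the second observation are in the future, so β drops out: δ^1·4639 = δ^2·5400 ⇒ δ = 4639/5400 = 0.85907.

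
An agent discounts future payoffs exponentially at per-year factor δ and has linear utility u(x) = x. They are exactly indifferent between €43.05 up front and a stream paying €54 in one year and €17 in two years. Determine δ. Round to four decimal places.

δ ≈ 0.6601

Present value of the stream is 54·δ + 17·δ². Indifference gives 54δ + 17δ² = 43.05.
Rearranged: 17δ² + 54δ − 43.05 = 0.
The positive root is δ = [−54 + √(54² + 4·17·43.05)] / (2·17) = (−54 + 76.442)/34 ≈ 0.6601.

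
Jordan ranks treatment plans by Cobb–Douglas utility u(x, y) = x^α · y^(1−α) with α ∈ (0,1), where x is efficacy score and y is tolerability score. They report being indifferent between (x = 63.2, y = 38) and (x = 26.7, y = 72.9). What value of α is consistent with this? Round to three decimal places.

α ≈ 0.431

The Cobb–Douglas utilities coincide, so 63.2^α·38^(1−α) = 26.7^α·72.9^(1−α).
Rearrange to (63.2/26.7)^α = (72.9/38)^(1−α) and take logs: α·0.861641 = (1−α)·0.651502.
Thus α·(1.513143) = 0.651502, so α = 0.651502/1.513143 ≈ 0.431.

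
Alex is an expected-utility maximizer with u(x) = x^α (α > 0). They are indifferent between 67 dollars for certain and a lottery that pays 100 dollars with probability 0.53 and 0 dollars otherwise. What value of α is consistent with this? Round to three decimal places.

EU(lottery) = 0.53·100^α + 0.47·0 = 0.53·100^α.
Equating: 67^α = 0.53·100^α, i.e. 0.6700^α = 0.53.
Taking logs: α·ln(67/100) = ln(0.53), so α = -0.634878 / -0.400478 ≈ 1.585.

α ≈ 1.585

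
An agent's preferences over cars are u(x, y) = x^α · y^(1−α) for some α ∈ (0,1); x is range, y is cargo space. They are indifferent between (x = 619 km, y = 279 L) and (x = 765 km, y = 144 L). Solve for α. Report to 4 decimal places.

Set the two utilities equal: 619^α·279^(1−α) = 765^α·144^(1−α).
Rearrange to (619/765)^α = (144/279)^(1−α) and take logs: α·-0.2117706 = (1−α)·-0.6613985.
With A = -0.2117706 and B = -0.6613985: α·A = (1−α)·B, so α = B/(A+B) = -0.6613985/-0.8731691 ≈ 0.7575.

α ≈ 0.7575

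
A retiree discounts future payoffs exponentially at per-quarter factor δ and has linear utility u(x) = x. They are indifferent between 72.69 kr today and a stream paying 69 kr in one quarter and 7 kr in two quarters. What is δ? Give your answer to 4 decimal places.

δ ≈ 0.9600

Present value of the stream is 69·δ + 7·δ². Indifference gives 69δ + 7δ² = 72.69.
So 7δ² + 69δ − 72.69 = 0.
The positive root is δ = [−69 + √(69² + 4·7·72.69)] / (2·7) = (−69 + 82.440)/14 ≈ 0.9600.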